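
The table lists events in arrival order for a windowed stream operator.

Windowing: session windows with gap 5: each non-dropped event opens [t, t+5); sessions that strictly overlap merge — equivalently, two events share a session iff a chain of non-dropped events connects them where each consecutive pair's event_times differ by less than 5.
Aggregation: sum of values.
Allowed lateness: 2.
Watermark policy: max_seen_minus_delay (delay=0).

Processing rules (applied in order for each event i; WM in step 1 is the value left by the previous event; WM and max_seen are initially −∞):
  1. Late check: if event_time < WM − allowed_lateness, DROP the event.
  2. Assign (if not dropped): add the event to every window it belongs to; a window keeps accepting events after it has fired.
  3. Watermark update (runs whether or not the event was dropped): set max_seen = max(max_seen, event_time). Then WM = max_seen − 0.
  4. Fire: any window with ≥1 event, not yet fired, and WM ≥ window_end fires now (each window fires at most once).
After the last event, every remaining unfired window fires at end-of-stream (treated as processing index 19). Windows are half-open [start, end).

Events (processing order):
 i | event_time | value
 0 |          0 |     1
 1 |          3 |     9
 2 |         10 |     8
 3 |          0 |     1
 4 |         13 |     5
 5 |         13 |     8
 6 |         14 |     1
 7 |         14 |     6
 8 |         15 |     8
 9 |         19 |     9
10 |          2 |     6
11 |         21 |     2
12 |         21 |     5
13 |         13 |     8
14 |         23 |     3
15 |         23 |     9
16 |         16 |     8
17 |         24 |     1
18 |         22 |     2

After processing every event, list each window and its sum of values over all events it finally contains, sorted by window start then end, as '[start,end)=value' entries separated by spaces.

[0,8)=10 [10,29)=67

i=0 t=0 v=1: → [0,5); WM=0
i=1 t=3 v=9: → [0,8); WM=3
i=2 t=10 v=8: → [10,15); WM=10
i=3 t=0 v=1: DROP (t<10-2); WM=10
i=4 t=13 v=5: → [10,18); WM=13
i=5 t=13 v=8: → [10,18); WM=13
i=6 t=14 v=1: → [10,19); WM=14
i=7 t=14 v=6: → [10,19); WM=14
i=8 t=15 v=8: → [10,20); WM=15
i=9 t=19 v=9: → [10,24); WM=19
i=10 t=2 v=6: DROP (t<19-2); WM=19
i=11 t=21 v=2: → [10,26); WM=21
i=12 t=21 v=5: → [10,26); WM=21
i=13 t=13 v=8: DROP (t<21-2); WM=21
i=14 t=23 v=3: → [10,28); WM=23
i=15 t=23 v=9: → [10,28); WM=23
i=16 t=16 v=8: DROP (t<23-2); WM=23
i=17 t=24 v=1: → [10,29); WM=24
i=18 t=22 v=2: → [10,29); WM=24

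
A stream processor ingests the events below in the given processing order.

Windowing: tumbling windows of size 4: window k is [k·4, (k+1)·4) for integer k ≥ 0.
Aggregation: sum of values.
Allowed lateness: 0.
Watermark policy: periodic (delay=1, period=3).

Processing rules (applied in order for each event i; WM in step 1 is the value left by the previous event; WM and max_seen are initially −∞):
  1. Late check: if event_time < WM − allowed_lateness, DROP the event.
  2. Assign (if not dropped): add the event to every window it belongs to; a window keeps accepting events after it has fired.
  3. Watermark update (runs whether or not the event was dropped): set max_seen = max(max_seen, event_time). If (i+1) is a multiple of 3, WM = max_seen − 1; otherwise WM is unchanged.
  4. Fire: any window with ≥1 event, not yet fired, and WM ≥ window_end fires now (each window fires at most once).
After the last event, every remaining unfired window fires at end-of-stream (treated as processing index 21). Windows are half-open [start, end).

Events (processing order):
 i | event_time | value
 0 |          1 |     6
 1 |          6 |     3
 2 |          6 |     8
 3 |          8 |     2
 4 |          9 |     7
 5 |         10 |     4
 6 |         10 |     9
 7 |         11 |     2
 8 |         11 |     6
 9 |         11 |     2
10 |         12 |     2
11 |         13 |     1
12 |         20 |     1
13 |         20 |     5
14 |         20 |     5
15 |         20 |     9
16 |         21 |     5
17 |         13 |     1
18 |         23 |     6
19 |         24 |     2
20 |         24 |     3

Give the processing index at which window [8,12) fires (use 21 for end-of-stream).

11

i=0 t=1 v=6: → [0,4); WM=−∞
i=1 t=6 v=3: → [4,8); WM=−∞
i=2 t=6 v=8: → [4,8); WM=5; [0,4) fires=6
i=3 t=8 v=2: → [8,12); WM=5
i=4 t=9 v=7: → [8,12); WM=5
i=5 t=10 v=4: → [8,12); WM=9; [4,8) fires=11
i=6 t=10 v=9: → [8,12); WM=9
i=7 t=11 v=2: → [8,12); WM=9
i=8 t=11 v=6: → [8,12); WM=10
i=9 t=11 v=2: → [8,12); WM=10
i=10 t=12 v=2: → [12,16); WM=10
i=11 t=13 v=1: → [12,16); WM=12; [8,12) fires=32
i=12 t=20 v=1: → [20,24); WM=12
i=13 t=20 v=5: → [20,24); WM=12
i=14 t=20 v=5: → [20,24); WM=19; [12,16) fires=3
i=15 t=20 v=9: → [20,24); WM=19
i=16 t=21 v=5: → [20,24); WM=19
i=17 t=13 v=1: DROP (t<19-0); WM=20
i=18 t=23 v=6: → [20,24); WM=20
i=19 t=24 v=2: → [24,28); WM=20
i=20 t=24 v=3: → [24,28); WM=23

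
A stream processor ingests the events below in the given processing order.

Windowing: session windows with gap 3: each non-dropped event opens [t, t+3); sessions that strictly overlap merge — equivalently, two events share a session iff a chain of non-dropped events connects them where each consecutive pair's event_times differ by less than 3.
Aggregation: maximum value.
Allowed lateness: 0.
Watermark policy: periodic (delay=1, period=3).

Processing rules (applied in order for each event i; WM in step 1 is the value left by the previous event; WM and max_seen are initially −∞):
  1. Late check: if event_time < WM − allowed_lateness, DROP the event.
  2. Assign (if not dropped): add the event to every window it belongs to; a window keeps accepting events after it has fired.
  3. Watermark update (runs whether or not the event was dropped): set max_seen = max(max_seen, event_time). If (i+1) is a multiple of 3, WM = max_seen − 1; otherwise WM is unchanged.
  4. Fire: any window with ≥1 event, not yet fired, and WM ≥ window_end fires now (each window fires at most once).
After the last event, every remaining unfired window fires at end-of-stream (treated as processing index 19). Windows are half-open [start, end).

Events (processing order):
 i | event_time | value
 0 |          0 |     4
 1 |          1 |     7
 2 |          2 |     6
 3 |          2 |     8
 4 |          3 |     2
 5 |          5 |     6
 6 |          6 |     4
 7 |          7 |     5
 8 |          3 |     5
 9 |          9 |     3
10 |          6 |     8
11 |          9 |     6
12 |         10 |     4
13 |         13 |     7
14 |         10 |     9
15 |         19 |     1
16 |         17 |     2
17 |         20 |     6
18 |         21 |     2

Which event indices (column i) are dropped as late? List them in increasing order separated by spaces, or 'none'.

i=0 t=0 v=4: → [0,3); WM=−∞
i=1 t=1 v=7: → [0,4); WM=−∞
i=2 t=2 v=6: → [0,5); WM=1
i=3 t=2 v=8: → [0,5); WM=1
i=4 t=3 v=2: → [0,6); WM=1
i=5 t=5 v=6: → [0,8); WM=4
i=6 t=6 v=4: → [0,9); WM=4
i=7 t=7 v=5: → [0,10); WM=4
i=8 t=3 v=5: DROP (t<4-0); WM=6
i=9 t=9 v=3: → [0,12); WM=6
i=10 t=6 v=8: → [0,12); WM=6
i=11 t=9 v=6: → [0,12); WM=8
i=12 t=10 v=4: → [0,13); WM=8
i=13 t=13 v=7: → [13,16); WM=8
i=14 t=10 v=9: → [0,13); WM=12
i=15 t=19 v=1: → [19,22); WM=12
i=16 t=17 v=2: → [17,22); WM=12
i=17 t=20 v=6: → [17,23); WM=19
i=18 t=21 v=2: → [17,24); WM=19

8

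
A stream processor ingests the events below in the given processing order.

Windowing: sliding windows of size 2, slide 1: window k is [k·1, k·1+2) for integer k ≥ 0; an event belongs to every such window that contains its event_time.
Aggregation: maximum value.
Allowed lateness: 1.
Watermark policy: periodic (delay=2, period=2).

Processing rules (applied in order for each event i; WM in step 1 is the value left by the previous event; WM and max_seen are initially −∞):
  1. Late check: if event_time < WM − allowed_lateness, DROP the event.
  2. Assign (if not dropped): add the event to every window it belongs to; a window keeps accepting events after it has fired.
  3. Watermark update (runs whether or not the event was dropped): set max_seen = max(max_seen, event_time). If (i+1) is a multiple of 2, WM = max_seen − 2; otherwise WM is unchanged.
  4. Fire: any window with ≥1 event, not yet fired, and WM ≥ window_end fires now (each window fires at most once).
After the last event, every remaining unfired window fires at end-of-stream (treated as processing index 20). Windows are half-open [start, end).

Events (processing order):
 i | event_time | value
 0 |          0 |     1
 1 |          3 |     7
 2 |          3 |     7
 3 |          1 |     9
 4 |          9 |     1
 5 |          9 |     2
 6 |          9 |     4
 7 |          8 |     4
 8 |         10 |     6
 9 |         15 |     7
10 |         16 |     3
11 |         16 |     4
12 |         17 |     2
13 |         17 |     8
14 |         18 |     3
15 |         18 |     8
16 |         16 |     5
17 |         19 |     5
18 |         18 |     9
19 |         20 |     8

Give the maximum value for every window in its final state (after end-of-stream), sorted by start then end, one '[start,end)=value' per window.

i=0 t=0 v=1: → [0,2); WM=−∞
i=1 t=3 v=7: → [3,5),[2,4); WM=1
i=2 t=3 v=7: → [3,5),[2,4); WM=1
i=3 t=1 v=9: → [1,3),[0,2); WM=1
i=4 t=9 v=1: → [9,11),[8,10); WM=1
i=5 t=9 v=2: → [9,11),[8,10); WM=7; [0,2) fires=9 [1,3) fires=9 [2,4) fires=7 [3,5) fires=7
i=6 t=9 v=4: → [9,11),[8,10); WM=7
i=7 t=8 v=4: → [8,10),[7,9); WM=7
i=8 t=10 v=6: → [10,12),[9,11); WM=7
i=9 t=15 v=7: → [15,17),[14,16); WM=13; [7,9) fires=4 [8,10) fires=4 [9,11) fires=6 [10,12) fires=6
i=10 t=16 v=3: → [16,18),[15,17); WM=13
i=11 t=16 v=4: → [16,18),[15,17); WM=14
i=12 t=17 v=2: → [17,19),[16,18); WM=14
i=13 t=17 v=8: → [17,19),[16,18); WM=15
i=14 t=18 v=3: → [18,20),[17,19); WM=15
i=15 t=18 v=8: → [18,20),[17,19); WM=16; [14,16) fires=7
i=16 t=16 v=5: → [16,18),[15,17); WM=16
i=17 t=19 v=5: → [19,21),[18,20); WM=17; [15,17) fires=7
i=18 t=18 v=9: → [18,20),[17,19); WM=17
i=19 t=20 v=8: → [20,22),[19,21); WM=18; [16,18) fires=8

[0,2)=9 [1,3)=9 [2,4)=7 [3,5)=7 [7,9)=4 [8,10)=4 [9,11)=6 [10,12)=6 [14,16)=7 [15,17)=7 [16,18)=8 [17,19)=9 [18,20)=9 [19,21)=8 [20,22)=8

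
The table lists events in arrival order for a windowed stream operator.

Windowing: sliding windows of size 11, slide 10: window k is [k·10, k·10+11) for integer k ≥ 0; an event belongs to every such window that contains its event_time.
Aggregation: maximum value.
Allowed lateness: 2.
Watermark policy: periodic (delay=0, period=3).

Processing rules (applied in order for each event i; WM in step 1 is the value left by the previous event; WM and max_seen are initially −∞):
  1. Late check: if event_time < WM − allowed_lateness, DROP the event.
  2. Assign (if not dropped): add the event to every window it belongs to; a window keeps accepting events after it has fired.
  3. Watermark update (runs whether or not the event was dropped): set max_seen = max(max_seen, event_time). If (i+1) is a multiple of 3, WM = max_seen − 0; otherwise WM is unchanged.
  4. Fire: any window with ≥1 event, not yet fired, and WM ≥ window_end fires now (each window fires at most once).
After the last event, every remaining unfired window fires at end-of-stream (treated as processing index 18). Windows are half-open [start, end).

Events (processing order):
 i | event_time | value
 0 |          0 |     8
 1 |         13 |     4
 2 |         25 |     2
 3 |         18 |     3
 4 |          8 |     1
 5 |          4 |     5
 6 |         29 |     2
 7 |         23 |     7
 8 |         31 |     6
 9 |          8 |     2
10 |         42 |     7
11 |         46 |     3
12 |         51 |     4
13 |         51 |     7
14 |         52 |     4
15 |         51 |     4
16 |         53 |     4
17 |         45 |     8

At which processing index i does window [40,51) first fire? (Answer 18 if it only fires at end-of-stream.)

i=0 t=0 v=8: → [0,11); WM=−∞
i=1 t=13 v=4: → [10,21); WM=−∞
i=2 t=25 v=2: → [20,31); WM=25; [0,11) fires=8 [10,21) fires=4
i=3 t=18 v=3: DROP (t<25-2); WM=25
i=4 t=8 v=1: DROP (t<25-2); WM=25
i=5 t=4 v=5: DROP (t<25-2); WM=25
i=6 t=29 v=2: → [20,31); WM=25
i=7 t=23 v=7: → [20,31); WM=25
i=8 t=31 v=6: → [30,41); WM=31; [20,31) fires=7
i=9 t=8 v=2: DROP (t<31-2); WM=31
i=10 t=42 v=7: → [40,51); WM=31
i=11 t=46 v=3: → [40,51); WM=46; [30,41) fires=6
i=12 t=51 v=4: → [50,61); WM=46
i=13 t=51 v=7: → [50,61); WM=46
i=14 t=52 v=4: → [50,61); WM=52; [40,51) fires=7
i=15 t=51 v=4: → [50,61); WM=52
i=16 t=53 v=4: → [50,61); WM=52
i=17 t=45 v=8: DROP (t<52-2); WM=53

14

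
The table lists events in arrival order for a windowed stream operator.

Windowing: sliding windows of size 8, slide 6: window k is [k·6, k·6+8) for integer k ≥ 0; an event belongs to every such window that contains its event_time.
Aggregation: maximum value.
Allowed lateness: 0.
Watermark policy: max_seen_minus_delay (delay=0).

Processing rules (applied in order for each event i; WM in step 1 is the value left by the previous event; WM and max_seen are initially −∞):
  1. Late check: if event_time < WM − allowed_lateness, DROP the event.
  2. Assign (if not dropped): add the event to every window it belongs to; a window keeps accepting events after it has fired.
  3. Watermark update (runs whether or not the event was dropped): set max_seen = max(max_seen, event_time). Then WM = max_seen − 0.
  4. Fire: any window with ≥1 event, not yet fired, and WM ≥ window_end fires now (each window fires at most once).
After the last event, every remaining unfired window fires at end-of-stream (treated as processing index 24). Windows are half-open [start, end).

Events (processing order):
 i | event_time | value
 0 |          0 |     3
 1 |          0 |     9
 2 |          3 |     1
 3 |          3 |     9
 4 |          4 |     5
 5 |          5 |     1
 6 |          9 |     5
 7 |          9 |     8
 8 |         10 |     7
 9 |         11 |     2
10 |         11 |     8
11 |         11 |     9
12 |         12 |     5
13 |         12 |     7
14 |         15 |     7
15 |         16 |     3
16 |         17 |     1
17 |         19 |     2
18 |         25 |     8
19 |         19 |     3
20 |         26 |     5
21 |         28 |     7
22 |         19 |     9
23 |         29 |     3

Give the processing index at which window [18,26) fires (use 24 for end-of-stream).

i=0 t=0 v=3: → [0,8); WM=0
i=1 t=0 v=9: → [0,8); WM=0
i=2 t=3 v=1: → [0,8); WM=3
i=3 t=3 v=9: → [0,8); WM=3
i=4 t=4 v=5: → [0,8); WM=4
i=5 t=5 v=1: → [0,8); WM=5
i=6 t=9 v=5: → [6,14); WM=9; [0,8) fires=9
i=7 t=9 v=8: → [6,14); WM=9
i=8 t=10 v=7: → [6,14); WM=10
i=9 t=11 v=2: → [6,14); WM=11
i=10 t=11 v=8: → [6,14); WM=11
i=11 t=11 v=9: → [6,14); WM=11
i=12 t=12 v=5: → [12,20),[6,14); WM=12
i=13 t=12 v=7: → [12,20),[6,14); WM=12
i=14 t=15 v=7: → [12,20); WM=15; [6,14) fires=9
i=15 t=16 v=3: → [12,20); WM=16
i=16 t=17 v=1: → [12,20); WM=17
i=17 t=19 v=2: → [18,26),[12,20); WM=19
i=18 t=25 v=8: → [24,32),[18,26); WM=25; [12,20) fires=7
i=19 t=19 v=3: DROP (t<25-0); WM=25
i=20 t=26 v=5: → [24,32); WM=26; [18,26) fires=8
i=21 t=28 v=7: → [24,32); WM=28
i=22 t=19 v=9: DROP (t<28-0); WM=28
i=23 t=29 v=3: → [24,32); WM=29

20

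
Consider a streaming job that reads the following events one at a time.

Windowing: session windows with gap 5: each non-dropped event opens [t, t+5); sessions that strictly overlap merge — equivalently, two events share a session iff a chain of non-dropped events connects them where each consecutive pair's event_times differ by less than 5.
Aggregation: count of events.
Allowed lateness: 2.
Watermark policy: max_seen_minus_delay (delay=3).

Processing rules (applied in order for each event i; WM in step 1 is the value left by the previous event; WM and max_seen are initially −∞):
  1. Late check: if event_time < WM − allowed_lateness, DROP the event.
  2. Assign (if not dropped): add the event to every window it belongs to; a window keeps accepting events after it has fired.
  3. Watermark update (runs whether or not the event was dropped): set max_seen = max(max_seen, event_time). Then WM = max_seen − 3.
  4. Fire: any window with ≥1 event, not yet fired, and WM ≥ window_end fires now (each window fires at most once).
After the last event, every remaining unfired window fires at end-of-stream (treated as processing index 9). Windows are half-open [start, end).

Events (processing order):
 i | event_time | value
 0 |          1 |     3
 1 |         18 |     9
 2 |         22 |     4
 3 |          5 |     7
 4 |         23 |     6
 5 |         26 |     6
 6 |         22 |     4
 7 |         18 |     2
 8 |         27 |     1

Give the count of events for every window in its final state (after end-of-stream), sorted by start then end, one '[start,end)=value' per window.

[1,6)=1 [18,32)=6

i=0 t=1 v=3: → [1,6); WM=-2
i=1 t=18 v=9: → [18,23); WM=15
i=2 t=22 v=4: → [18,27); WM=19
i=3 t=5 v=7: DROP (t<19-2); WM=19
i=4 t=23 v=6: → [18,28); WM=20
i=5 t=26 v=6: → [18,31); WM=23
i=6 t=22 v=4: → [18,31); WM=23
i=7 t=18 v=2: DROP (t<23-2); WM=23
i=8 t=27 v=1: → [18,32); WM=24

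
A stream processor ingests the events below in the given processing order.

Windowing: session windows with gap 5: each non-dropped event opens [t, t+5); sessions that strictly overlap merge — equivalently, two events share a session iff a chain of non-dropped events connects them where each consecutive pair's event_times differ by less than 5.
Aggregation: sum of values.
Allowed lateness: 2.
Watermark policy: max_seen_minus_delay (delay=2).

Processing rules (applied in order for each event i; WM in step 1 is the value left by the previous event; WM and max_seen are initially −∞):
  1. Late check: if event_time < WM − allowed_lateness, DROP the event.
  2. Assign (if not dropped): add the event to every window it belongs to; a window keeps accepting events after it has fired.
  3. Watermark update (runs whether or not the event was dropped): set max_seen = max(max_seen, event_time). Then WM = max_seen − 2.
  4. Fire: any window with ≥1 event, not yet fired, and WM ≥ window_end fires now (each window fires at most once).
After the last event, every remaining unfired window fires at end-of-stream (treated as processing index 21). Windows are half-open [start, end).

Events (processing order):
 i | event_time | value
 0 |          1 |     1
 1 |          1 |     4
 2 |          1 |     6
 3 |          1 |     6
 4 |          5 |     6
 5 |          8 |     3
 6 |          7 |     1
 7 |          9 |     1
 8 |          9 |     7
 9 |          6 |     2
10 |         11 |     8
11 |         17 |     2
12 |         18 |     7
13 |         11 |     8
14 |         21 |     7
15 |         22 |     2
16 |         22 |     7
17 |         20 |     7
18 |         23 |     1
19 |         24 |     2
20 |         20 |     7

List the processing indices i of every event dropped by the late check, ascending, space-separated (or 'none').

13

i=0 t=1 v=1: → [1,6); WM=-1
i=1 t=1 v=4: → [1,6); WM=-1
i=2 t=1 v=6: → [1,6); WM=-1
i=3 t=1 v=6: → [1,6); WM=-1
i=4 t=5 v=6: → [1,10); WM=3
i=5 t=8 v=3: → [1,13); WM=6
i=6 t=7 v=1: → [1,13); WM=6
i=7 t=9 v=1: → [1,14); WM=7
i=8 t=9 v=7: → [1,14); WM=7
i=9 t=6 v=2: → [1,14); WM=7
i=10 t=11 v=8: → [1,16); WM=9
i=11 t=17 v=2: → [17,22); WM=15
i=12 t=18 v=7: → [17,23); WM=16
i=13 t=11 v=8: DROP (t<16-2); WM=16
i=14 t=21 v=7: → [17,26); WM=19
i=15 t=22 v=2: → [17,27); WM=20
i=16 t=22 v=7: → [17,27); WM=20
i=17 t=20 v=7: → [17,27); WM=20
i=18 t=23 v=1: → [17,28); WM=21
i=19 t=24 v=2: → [17,29); WM=22
i=20 t=20 v=7: → [17,29); WM=22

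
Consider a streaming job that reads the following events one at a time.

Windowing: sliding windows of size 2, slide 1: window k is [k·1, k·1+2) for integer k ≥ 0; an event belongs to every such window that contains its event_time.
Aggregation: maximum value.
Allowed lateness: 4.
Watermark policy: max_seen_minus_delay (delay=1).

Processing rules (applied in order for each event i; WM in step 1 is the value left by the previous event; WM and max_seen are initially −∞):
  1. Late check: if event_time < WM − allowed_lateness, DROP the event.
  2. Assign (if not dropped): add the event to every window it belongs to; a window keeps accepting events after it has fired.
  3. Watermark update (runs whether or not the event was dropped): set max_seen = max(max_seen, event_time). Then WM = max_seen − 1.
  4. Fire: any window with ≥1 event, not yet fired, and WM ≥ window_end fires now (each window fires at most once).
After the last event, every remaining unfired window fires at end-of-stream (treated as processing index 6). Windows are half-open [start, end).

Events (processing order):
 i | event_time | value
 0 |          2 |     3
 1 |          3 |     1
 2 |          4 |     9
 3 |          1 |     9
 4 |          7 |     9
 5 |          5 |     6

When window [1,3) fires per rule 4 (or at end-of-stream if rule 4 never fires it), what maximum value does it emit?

i=0 t=2 v=3: → [2,4),[1,3); WM=1
i=1 t=3 v=1: → [3,5),[2,4); WM=2
i=2 t=4 v=9: → [4,6),[3,5); WM=3; [1,3) fires=3
i=3 t=1 v=9: → [1,3),[0,2); WM=3; [0,2) fires=9
i=4 t=7 v=9: → [7,9),[6,8); WM=6; [2,4) fires=3 [3,5) fires=9 [4,6) fires=9
i=5 t=5 v=6: → [5,7),[4,6); WM=6

3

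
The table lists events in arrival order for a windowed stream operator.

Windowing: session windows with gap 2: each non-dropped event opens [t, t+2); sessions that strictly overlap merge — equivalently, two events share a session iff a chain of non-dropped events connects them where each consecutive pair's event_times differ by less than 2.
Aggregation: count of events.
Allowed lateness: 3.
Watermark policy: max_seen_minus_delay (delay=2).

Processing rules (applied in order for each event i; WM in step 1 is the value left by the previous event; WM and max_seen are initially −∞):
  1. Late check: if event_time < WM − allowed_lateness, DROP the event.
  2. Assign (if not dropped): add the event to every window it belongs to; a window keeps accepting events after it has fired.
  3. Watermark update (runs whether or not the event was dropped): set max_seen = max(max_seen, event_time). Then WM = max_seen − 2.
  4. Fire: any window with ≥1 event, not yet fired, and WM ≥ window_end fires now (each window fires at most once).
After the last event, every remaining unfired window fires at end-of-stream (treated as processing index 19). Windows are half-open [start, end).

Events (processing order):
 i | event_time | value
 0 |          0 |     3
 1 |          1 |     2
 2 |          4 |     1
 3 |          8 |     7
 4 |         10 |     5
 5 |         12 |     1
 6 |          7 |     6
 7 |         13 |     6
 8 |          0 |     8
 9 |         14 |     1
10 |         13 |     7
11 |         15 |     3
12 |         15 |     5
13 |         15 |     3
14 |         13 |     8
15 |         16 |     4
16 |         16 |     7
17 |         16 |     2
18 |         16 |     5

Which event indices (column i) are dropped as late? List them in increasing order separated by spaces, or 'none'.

8

i=0 t=0 v=3: → [0,2); WM=-2
i=1 t=1 v=2: → [0,3); WM=-1
i=2 t=4 v=1: → [4,6); WM=2
i=3 t=8 v=7: → [8,10); WM=6
i=4 t=10 v=5: → [10,12); WM=8
i=5 t=12 v=1: → [12,14); WM=10
i=6 t=7 v=6: → [7,10); WM=10
i=7 t=13 v=6: → [12,15); WM=11
i=8 t=0 v=8: DROP (t<11-3); WM=11
i=9 t=14 v=1: → [12,16); WM=12
i=10 t=13 v=7: → [12,16); WM=12
i=11 t=15 v=3: → [12,17); WM=13
i=12 t=15 v=5: → [12,17); WM=13
i=13 t=15 v=3: → [12,17); WM=13
i=14 t=13 v=8: → [12,17); WM=13
i=15 t=16 v=4: → [12,18); WM=14
i=16 t=16 v=7: → [12,18); WM=14
i=17 t=16 v=2: → [12,18); WM=14
i=18 t=16 v=5: → [12,18); WM=14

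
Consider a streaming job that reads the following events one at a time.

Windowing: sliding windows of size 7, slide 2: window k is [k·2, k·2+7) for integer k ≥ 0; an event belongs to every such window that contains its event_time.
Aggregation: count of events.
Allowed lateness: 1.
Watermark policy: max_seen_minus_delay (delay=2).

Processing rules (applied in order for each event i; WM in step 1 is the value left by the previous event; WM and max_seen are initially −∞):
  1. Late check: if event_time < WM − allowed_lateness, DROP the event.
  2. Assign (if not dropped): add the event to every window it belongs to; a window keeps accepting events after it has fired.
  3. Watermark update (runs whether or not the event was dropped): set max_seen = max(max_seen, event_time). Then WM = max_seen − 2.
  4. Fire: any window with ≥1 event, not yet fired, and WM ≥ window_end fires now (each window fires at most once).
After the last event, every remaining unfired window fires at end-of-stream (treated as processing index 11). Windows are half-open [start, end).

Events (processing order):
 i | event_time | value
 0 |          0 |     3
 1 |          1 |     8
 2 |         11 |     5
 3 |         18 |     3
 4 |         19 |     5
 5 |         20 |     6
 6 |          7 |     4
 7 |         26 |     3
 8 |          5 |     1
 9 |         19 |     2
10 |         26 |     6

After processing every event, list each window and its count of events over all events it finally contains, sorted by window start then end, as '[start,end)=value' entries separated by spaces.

[0,7)=2 [6,13)=1 [8,15)=1 [10,17)=1 [12,19)=1 [14,21)=3 [16,23)=3 [18,25)=3 [20,27)=3 [22,29)=2 [24,31)=2 [26,33)=2

i=0 t=0 v=3: → [0,7); WM=-2
i=1 t=1 v=8: → [0,7); WM=-1
i=2 t=11 v=5: → [10,17),[8,15),[6,13); WM=9; [0,7) fires=2
i=3 t=18 v=3: → [18,25),[16,23),[14,21),[12,19); WM=16; [6,13) fires=1 [8,15) fires=1
i=4 t=19 v=5: → [18,25),[16,23),[14,21); WM=17; [10,17) fires=1
i=5 t=20 v=6: → [20,27),[18,25),[16,23),[14,21); WM=18
i=6 t=7 v=4: DROP (t<18-1); WM=18
i=7 t=26 v=3: → [26,33),[24,31),[22,29),[20,27); WM=24; [12,19) fires=1 [14,21) fires=3 [16,23) fires=3
i=8 t=5 v=1: DROP (t<24-1); WM=24
i=9 t=19 v=2: DROP (t<24-1); WM=24
i=10 t=26 v=6: → [26,33),[24,31),[22,29),[20,27); WM=24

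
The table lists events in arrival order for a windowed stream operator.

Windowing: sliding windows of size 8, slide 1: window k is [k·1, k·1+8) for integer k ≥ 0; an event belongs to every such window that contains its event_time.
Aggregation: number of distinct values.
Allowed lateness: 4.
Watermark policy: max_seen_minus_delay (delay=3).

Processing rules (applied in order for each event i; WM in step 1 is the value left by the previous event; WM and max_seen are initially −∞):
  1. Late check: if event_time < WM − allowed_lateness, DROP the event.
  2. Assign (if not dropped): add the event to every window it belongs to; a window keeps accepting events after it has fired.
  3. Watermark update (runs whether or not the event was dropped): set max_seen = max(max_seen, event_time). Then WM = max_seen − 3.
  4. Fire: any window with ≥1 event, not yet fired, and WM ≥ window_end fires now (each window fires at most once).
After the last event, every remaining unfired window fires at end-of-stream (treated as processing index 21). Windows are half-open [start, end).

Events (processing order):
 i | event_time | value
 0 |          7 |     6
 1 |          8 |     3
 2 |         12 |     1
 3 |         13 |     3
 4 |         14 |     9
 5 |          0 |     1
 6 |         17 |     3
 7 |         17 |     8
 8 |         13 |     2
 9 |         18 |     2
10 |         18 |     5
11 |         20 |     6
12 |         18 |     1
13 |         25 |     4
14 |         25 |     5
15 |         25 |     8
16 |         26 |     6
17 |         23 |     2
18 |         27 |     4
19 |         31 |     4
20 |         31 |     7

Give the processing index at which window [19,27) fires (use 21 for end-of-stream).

i=0 t=7 v=6: → [7,15),[6,14),[5,13),[4,12),[3,11),[2,10),[1,9),[0,8); WM=4
i=1 t=8 v=3: → [8,16),[7,15),[6,14),[5,13),[4,12),[3,11),[2,10),[1,9); WM=5
i=2 t=12 v=1: → [12,20),[11,19),[10,18),[9,17),[8,16),[7,15),[6,14),[5,13); WM=9; [0,8) fires=1 [1,9) fires=2
i=3 t=13 v=3: → [13,21),[12,20),[11,19),[10,18),[9,17),[8,16),[7,15),[6,14); WM=10; [2,10) fires=2
i=4 t=14 v=9: → [14,22),[13,21),[12,20),[11,19),[10,18),[9,17),[8,16),[7,15); WM=11; [3,11) fires=2
i=5 t=0 v=1: DROP (t<11-4); WM=11
i=6 t=17 v=3: → [17,25),[16,24),[15,23),[14,22),[13,21),[12,20),[11,19),[10,18); WM=14; [4,12) fires=2 [5,13) fires=3 [6,14) fires=3
i=7 t=17 v=8: → [17,25),[16,24),[15,23),[14,22),[13,21),[12,20),[11,19),[10,18); WM=14
i=8 t=13 v=2: → [13,21),[12,20),[11,19),[10,18),[9,17),[8,16),[7,15),[6,14); WM=14
i=9 t=18 v=2: → [18,26),[17,25),[16,24),[15,23),[14,22),[13,21),[12,20),[11,19); WM=15; [7,15) fires=5
i=10 t=18 v=5: → [18,26),[17,25),[16,24),[15,23),[14,22),[13,21),[12,20),[11,19); WM=15
i=11 t=20 v=6: → [20,28),[19,27),[18,26),[17,25),[16,24),[15,23),[14,22),[13,21); WM=17; [8,16) fires=4 [9,17) fires=4
i=12 t=18 v=1: → [18,26),[17,25),[16,24),[15,23),[14,22),[13,21),[12,20),[11,19); WM=17
i=13 t=25 v=4: → [25,33),[24,32),[23,31),[22,30),[21,29),[20,28),[19,27),[18,26); WM=22; [10,18) fires=5 [11,19) fires=6 [12,20) fires=6 [13,21) fires=7 [14,22) fires=7
i=14 t=25 v=5: → [25,33),[24,32),[23,31),[22,30),[21,29),[20,28),[19,27),[18,26); WM=22
i=15 t=25 v=8: → [25,33),[24,32),[23,31),[22,30),[21,29),[20,28),[19,27),[18,26); WM=22
i=16 t=26 v=6: → [26,34),[25,33),[24,32),[23,31),[22,30),[21,29),[20,28),[19,27); WM=23; [15,23) fires=6
i=17 t=23 v=2: → [23,31),[22,30),[21,29),[20,28),[19,27),[18,26),[17,25),[16,24); WM=23
i=18 t=27 v=4: → [27,35),[26,34),[25,33),[24,32),[23,31),[22,30),[21,29),[20,28); WM=24; [16,24) fires=6
i=19 t=31 v=4: → [31,39),[30,38),[29,37),[28,36),[27,35),[26,34),[25,33),[24,32); WM=28; [17,25) fires=6 [18,26) fires=6 [19,27) fires=5 [20,28) fires=5
i=20 t=31 v=7: → [31,39),[30,38),[29,37),[28,36),[27,35),[26,34),[25,33),[24,32); WM=28

19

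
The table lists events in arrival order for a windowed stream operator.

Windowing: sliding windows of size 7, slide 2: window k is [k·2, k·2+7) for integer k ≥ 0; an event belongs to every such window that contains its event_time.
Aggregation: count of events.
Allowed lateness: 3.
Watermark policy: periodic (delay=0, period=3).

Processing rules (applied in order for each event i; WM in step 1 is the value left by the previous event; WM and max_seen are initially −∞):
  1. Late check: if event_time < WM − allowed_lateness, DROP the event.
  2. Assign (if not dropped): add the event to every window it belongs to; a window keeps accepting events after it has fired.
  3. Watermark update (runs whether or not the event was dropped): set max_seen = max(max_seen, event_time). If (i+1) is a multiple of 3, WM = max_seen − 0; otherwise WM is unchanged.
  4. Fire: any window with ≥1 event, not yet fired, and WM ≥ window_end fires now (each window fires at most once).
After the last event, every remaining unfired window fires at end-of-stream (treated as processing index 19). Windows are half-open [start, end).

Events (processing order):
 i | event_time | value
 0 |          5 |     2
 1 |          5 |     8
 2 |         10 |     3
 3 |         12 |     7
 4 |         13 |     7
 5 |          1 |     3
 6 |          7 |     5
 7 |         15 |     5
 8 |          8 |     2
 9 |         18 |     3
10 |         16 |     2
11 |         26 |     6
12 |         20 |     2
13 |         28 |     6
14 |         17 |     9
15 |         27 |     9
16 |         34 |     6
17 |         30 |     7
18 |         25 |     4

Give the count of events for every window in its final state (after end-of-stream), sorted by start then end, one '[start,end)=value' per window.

[0,7)=2 [2,9)=2 [4,11)=3 [6,13)=2 [8,15)=3 [10,17)=5 [12,19)=5 [14,21)=3 [16,23)=2 [18,25)=1 [20,27)=1 [22,29)=3 [24,31)=4 [26,33)=4 [28,35)=3 [30,37)=2 [32,39)=1 [34,41)=1

i=0 t=5 v=2: → [4,11),[2,9),[0,7); WM=−∞
i=1 t=5 v=8: → [4,11),[2,9),[0,7); WM=−∞
i=2 t=10 v=3: → [10,17),[8,15),[6,13),[4,11); WM=10; [0,7) fires=2 [2,9) fires=2
i=3 t=12 v=7: → [12,19),[10,17),[8,15),[6,13); WM=10
i=4 t=13 v=7: → [12,19),[10,17),[8,15); WM=10
i=5 t=1 v=3: DROP (t<10-3); WM=13; [4,11) fires=3 [6,13) fires=2
i=6 t=7 v=5: DROP (t<13-3); WM=13
i=7 t=15 v=5: → [14,21),[12,19),[10,17); WM=13
i=8 t=8 v=2: DROP (t<13-3); WM=15; [8,15) fires=3
i=9 t=18 v=3: → [18,25),[16,23),[14,21),[12,19); WM=15
i=10 t=16 v=2: → [16,23),[14,21),[12,19),[10,17); WM=15
i=11 t=26 v=6: → [26,33),[24,31),[22,29),[20,27); WM=26; [10,17) fires=5 [12,19) fires=5 [14,21) fires=3 [16,23) fires=2 [18,25) fires=1
i=12 t=20 v=2: DROP (t<26-3); WM=26
i=13 t=28 v=6: → [28,35),[26,33),[24,31),[22,29); WM=26
i=14 t=17 v=9: DROP (t<26-3); WM=28; [20,27) fires=1
i=15 t=27 v=9: → [26,33),[24,31),[22,29); WM=28
i=16 t=34 v=6: → [34,41),[32,39),[30,37),[28,35); WM=28
i=17 t=30 v=7: → [30,37),[28,35),[26,33),[24,31); WM=34; [22,29) fires=3 [24,31) fires=4 [26,33) fires=4
i=18 t=25 v=4: DROP (t<34-3); WM=34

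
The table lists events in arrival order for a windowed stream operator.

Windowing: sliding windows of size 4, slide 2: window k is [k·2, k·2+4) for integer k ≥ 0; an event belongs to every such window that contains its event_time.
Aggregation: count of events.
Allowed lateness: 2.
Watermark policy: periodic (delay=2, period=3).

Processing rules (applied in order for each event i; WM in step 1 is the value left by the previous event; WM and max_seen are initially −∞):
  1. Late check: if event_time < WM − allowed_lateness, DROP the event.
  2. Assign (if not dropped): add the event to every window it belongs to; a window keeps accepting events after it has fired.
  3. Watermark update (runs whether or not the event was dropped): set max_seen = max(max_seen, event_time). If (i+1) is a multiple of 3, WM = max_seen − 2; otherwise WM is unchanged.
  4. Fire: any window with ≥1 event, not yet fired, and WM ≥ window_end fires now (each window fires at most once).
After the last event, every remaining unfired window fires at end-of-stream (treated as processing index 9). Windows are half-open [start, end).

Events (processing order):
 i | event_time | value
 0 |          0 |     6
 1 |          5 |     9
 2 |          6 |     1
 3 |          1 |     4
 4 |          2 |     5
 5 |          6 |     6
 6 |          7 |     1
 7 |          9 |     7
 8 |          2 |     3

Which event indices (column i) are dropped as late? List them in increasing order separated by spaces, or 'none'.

i=0 t=0 v=6: → [0,4); WM=−∞
i=1 t=5 v=9: → [4,8),[2,6); WM=−∞
i=2 t=6 v=1: → [6,10),[4,8); WM=4; [0,4) fires=1
i=3 t=1 v=4: DROP (t<4-2); WM=4
i=4 t=2 v=5: → [2,6),[0,4); WM=4
i=5 t=6 v=6: → [6,10),[4,8); WM=4
i=6 t=7 v=1: → [6,10),[4,8); WM=4
i=7 t=9 v=7: → [8,12),[6,10); WM=4
i=8 t=2 v=3: → [2,6),[0,4); WM=7; [2,6) fires=3

3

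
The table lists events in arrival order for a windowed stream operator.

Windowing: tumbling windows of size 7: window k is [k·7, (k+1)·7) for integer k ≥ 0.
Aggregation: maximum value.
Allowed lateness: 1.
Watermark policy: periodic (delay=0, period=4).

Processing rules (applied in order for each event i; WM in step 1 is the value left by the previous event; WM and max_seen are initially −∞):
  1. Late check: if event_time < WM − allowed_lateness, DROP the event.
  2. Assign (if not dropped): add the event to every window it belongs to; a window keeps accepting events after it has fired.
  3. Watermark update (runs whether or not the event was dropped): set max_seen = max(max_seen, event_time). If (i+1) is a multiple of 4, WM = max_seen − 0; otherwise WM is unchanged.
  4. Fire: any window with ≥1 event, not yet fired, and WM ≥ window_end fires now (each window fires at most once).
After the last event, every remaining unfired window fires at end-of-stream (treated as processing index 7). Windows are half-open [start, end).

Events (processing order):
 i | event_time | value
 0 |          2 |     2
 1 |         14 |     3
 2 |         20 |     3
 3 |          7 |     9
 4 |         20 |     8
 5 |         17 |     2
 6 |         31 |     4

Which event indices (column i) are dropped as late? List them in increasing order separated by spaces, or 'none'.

i=0 t=2 v=2: → [0,7); WM=−∞
i=1 t=14 v=3: → [14,21); WM=−∞
i=2 t=20 v=3: → [14,21); WM=−∞
i=3 t=7 v=9: → [7,14); WM=20; [0,7) fires=2 [7,14) fires=9
i=4 t=20 v=8: → [14,21); WM=20
i=5 t=17 v=2: DROP (t<20-1); WM=20
i=6 t=31 v=4: → [28,35); WM=20

5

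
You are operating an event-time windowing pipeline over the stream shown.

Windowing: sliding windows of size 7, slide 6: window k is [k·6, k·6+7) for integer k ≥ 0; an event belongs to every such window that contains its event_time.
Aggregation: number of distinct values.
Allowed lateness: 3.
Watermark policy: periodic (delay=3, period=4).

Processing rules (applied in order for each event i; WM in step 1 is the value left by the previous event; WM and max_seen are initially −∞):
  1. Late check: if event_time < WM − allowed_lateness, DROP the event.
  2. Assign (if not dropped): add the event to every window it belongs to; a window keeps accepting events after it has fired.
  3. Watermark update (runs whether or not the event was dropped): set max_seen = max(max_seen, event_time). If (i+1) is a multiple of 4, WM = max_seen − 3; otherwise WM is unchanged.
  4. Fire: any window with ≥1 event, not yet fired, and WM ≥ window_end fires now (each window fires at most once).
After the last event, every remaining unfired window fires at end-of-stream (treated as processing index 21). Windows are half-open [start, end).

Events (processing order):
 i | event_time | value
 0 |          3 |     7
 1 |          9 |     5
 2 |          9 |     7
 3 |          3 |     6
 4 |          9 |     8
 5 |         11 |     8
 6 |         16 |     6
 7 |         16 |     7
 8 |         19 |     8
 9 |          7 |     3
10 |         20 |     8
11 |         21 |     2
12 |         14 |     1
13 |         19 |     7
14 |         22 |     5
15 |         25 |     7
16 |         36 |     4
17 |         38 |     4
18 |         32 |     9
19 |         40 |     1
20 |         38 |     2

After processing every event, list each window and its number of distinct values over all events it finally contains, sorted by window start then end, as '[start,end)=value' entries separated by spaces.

[0,7)=2 [6,13)=3 [12,19)=2 [18,25)=4 [24,31)=1 [30,37)=2 [36,43)=3

i=0 t=3 v=7: → [0,7); WM=−∞
i=1 t=9 v=5: → [6,13); WM=−∞
i=2 t=9 v=7: → [6,13); WM=−∞
i=3 t=3 v=6: → [0,7); WM=6
i=4 t=9 v=8: → [6,13); WM=6
i=5 t=11 v=8: → [6,13); WM=6
i=6 t=16 v=6: → [12,19); WM=6
i=7 t=16 v=7: → [12,19); WM=13; [0,7) fires=2 [6,13) fires=3
i=8 t=19 v=8: → [18,25); WM=13
i=9 t=7 v=3: DROP (t<13-3); WM=13
i=10 t=20 v=8: → [18,25); WM=13
i=11 t=21 v=2: → [18,25); WM=18
i=12 t=14 v=1: DROP (t<18-3); WM=18
i=13 t=19 v=7: → [18,25); WM=18
i=14 t=22 v=5: → [18,25); WM=18
i=15 t=25 v=7: → [24,31); WM=22; [12,19) fires=2
i=16 t=36 v=4: → [36,43),[30,37); WM=22
i=17 t=38 v=4: → [36,43); WM=22
i=18 t=32 v=9: → [30,37); WM=22
i=19 t=40 v=1: → [36,43); WM=37; [18,25) fires=4 [24,31) fires=1 [30,37) fires=2
i=20 t=38 v=2: → [36,43); WM=37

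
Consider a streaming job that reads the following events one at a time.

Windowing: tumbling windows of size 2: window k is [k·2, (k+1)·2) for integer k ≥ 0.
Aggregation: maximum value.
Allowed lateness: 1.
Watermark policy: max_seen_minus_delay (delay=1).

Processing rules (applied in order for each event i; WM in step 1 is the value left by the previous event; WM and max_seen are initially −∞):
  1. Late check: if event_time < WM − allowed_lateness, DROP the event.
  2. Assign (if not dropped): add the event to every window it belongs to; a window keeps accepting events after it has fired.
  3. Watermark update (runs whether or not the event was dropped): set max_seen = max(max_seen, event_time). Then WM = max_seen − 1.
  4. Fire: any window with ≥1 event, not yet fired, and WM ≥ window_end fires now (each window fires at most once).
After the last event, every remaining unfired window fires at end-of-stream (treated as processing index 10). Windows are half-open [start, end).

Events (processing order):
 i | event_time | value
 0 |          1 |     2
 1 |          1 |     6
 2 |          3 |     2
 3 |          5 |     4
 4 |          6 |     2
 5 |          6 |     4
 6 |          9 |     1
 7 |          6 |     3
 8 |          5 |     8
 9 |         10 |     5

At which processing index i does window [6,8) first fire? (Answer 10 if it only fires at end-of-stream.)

i=0 t=1 v=2: → [0,2); WM=0
i=1 t=1 v=6: → [0,2); WM=0
i=2 t=3 v=2: → [2,4); WM=2; [0,2) fires=6
i=3 t=5 v=4: → [4,6); WM=4; [2,4) fires=2
i=4 t=6 v=2: → [6,8); WM=5
i=5 t=6 v=4: → [6,8); WM=5
i=6 t=9 v=1: → [8,10); WM=8; [4,6) fires=4 [6,8) fires=4
i=7 t=6 v=3: DROP (t<8-1); WM=8
i=8 t=5 v=8: DROP (t<8-1); WM=8
i=9 t=10 v=5: → [10,12); WM=9

6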